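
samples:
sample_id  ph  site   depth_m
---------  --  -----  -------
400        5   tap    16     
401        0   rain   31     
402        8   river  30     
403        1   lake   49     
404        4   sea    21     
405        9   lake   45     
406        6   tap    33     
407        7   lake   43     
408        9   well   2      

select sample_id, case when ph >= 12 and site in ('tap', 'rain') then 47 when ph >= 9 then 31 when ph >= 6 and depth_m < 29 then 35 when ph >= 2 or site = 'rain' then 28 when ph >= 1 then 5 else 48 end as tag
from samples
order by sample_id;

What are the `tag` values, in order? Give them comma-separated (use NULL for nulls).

28, 28, 28, 5, 28, 31, 28, 28, 31

sample_id=400: ph >= 2 or site = 'rain' → 28
sample_id=401: ph >= 2 or site = 'rain' → 28
sample_id=402: ph >= 2 or site = 'rain' → 28
sample_id=403: ph >= 1 → 5
sample_id=404: ph >= 2 or site = 'rain' → 28
sample_id=405: ph >= 9 → 31
sample_id=406: ph >= 2 or site = 'rain' → 28
sample_id=407: ph >= 2 or site = 'rain' → 28
sample_id=408: ph >= 9 → 31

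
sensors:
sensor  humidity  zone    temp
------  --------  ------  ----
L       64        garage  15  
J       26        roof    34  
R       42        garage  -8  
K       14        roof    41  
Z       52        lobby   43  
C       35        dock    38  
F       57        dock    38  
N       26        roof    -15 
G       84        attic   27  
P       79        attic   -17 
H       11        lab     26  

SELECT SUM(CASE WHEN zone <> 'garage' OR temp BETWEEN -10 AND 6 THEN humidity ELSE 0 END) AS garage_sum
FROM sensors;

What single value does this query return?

sensor=L: ✗
sensor=J: ✓ → 26
sensor=R: ✓ → 42
sensor=K: ✓ → 14
sensor=Z: ✓ → 52
sensor=C: ✓ → 35
sensor=F: ✓ → 57
sensor=N: ✓ → 26
sensor=G: ✓ → 84
sensor=P: ✓ → 79
sensor=H: ✓ → 11
garage_sum = 26 + 42 + 14 + 52 + 35 + 57 + 26 + 84 + 79 + 11 = 426

426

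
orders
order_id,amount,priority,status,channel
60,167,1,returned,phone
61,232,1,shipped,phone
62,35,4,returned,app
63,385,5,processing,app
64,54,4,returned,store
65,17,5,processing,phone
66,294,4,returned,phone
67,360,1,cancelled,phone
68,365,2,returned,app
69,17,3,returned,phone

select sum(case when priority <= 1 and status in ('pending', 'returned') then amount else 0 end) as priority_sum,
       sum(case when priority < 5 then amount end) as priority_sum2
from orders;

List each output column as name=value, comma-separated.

[priority_sum: priority <= 1 and status in ('pending', 'returned')]
order_id=60: ✓ → 167
order_id=61: ✗
order_id=62: ✗
order_id=63: ✗
order_id=64: ✗
order_id=65: ✗
order_id=66: ✗
order_id=67: ✗
order_id=68: ✗
order_id=69: ✗
priority_sum = 167
—
[priority_sum2: priority < 5]
order_id=60: ✓ → 167
order_id=61: ✓ → 232
order_id=62: ✓ → 35
order_id=63: ✗
order_id=64: ✓ → 54
order_id=65: ✗
order_id=66: ✓ → 294
order_id=67: ✓ → 360
order_id=68: ✓ → 365
order_id=69: ✓ → 17
priority_sum2 = 167 + 232 + 35 + 54 + 294 + 360 + 365 + 17 = 1524

priority_sum=167, priority_sum2=1524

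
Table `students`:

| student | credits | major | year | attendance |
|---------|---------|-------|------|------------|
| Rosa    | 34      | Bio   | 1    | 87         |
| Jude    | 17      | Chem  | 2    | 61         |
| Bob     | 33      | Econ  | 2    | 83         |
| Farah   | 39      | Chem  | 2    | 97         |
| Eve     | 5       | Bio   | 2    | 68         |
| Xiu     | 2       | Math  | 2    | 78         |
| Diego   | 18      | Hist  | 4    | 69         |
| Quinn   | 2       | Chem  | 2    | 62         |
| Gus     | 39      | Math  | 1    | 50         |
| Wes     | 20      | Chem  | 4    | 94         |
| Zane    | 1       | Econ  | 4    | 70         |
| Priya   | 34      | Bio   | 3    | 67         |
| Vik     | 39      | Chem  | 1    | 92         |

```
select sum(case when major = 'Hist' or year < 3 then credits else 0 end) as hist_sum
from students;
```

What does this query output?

student=Rosa: ✓ → 34
student=Jude: ✓ → 17
student=Bob: ✓ → 33
student=Farah: ✓ → 39
student=Eve: ✓ → 5
student=Xiu: ✓ → 2
student=Diego: ✓ → 18
student=Quinn: ✓ → 2
student=Gus: ✓ → 39
student=Wes: ✗
student=Zane: ✗
student=Priya: ✗
student=Vik: ✓ → 39
hist_sum = 34 + 17 + 33 + 39 + 5 + 2 + 18 + 2 + 39 + 39 = 228

228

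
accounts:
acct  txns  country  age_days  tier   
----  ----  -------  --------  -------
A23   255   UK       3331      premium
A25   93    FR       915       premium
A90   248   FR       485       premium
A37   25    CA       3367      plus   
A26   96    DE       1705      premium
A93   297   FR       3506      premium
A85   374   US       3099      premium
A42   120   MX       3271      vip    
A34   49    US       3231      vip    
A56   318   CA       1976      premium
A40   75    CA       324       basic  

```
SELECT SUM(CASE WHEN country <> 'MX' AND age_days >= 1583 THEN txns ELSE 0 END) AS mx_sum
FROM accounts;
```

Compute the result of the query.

acct=A23: ✓ → 255
acct=A25: ✗
acct=A90: ✗
acct=A37: ✓ → 25
acct=A26: ✓ → 96
acct=A93: ✓ → 297
acct=A85: ✓ → 374
acct=A42: ✗
acct=A34: ✓ → 49
acct=A56: ✓ → 318
acct=A40: ✗
mx_sum = 255 + 25 + 96 + 297 + 374 + 49 + 318 = 1414

1414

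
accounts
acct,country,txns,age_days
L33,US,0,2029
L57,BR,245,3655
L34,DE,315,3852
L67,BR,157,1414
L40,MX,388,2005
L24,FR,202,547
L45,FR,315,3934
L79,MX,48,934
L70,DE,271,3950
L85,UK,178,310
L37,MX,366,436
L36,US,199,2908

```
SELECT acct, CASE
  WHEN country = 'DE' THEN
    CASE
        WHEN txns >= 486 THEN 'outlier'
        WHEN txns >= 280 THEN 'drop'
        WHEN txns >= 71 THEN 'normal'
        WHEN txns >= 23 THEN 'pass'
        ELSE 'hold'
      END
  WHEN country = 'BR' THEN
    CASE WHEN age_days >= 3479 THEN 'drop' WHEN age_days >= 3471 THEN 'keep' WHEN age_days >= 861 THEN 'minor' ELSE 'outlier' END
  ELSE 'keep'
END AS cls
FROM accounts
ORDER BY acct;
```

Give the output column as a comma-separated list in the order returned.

acct=L24: country='FR' → outer ELSE → keep
acct=L33: country='US' → outer ELSE → keep
acct=L34: country='DE' → inner[txns >= 280] → drop
acct=L36: country='US' → outer ELSE → keep
acct=L37: country='MX' → outer ELSE → keep
acct=L40: country='MX' → outer ELSE → keep
acct=L45: country='FR' → outer ELSE → keep
acct=L57: country='BR' → inner[age_days >= 3479] → drop
acct=L67: country='BR' → inner[age_days >= 861] → minor
acct=L70: country='DE' → inner[txns >= 71] → normal
acct=L79: country='MX' → outer ELSE → keep
acct=L85: country='UK' → outer ELSE → keep

keep, keep, drop, keep, keep, keep, keep, drop, minor, normal, keep, keep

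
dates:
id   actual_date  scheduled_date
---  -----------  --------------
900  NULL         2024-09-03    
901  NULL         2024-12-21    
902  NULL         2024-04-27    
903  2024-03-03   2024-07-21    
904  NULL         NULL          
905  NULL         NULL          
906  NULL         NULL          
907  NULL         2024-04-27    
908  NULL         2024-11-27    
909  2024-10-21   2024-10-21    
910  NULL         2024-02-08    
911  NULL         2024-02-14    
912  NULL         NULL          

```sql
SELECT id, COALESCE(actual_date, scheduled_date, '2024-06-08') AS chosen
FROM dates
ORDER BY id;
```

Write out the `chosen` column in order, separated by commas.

2024-09-03, 2024-12-21, 2024-04-27, 2024-03-03, 2024-06-08, 2024-06-08, 2024-06-08, 2024-04-27, 2024-11-27, 2024-10-21, 2024-02-08, 2024-02-14, 2024-06-08

id=900: actual_date=NULL, scheduled_date=2024-09-03 → 2024-09-03
id=901: actual_date=NULL, scheduled_date=2024-12-21 → 2024-12-21
id=902: actual_date=NULL, scheduled_date=2024-04-27 → 2024-04-27
id=903: actual_date=2024-03-03 → 2024-03-03
id=904: actual_date=NULL, scheduled_date=NULL, → literal 2024-06-08 → 2024-06-08
id=905: actual_date=NULL, scheduled_date=NULL, → literal 2024-06-08 → 2024-06-08
id=906: actual_date=NULL, scheduled_date=NULL, → literal 2024-06-08 → 2024-06-08
id=907: actual_date=NULL, scheduled_date=2024-04-27 → 2024-04-27
id=908: actual_date=NULL, scheduled_date=2024-11-27 → 2024-11-27
id=909: actual_date=2024-10-21 → 2024-10-21
id=910: actual_date=NULL, scheduled_date=2024-02-08 → 2024-02-08
id=911: actual_date=NULL, scheduled_date=2024-02-14 → 2024-02-14
id=912: actual_date=NULL, scheduled_date=NULL, → literal 2024-06-08 → 2024-06-08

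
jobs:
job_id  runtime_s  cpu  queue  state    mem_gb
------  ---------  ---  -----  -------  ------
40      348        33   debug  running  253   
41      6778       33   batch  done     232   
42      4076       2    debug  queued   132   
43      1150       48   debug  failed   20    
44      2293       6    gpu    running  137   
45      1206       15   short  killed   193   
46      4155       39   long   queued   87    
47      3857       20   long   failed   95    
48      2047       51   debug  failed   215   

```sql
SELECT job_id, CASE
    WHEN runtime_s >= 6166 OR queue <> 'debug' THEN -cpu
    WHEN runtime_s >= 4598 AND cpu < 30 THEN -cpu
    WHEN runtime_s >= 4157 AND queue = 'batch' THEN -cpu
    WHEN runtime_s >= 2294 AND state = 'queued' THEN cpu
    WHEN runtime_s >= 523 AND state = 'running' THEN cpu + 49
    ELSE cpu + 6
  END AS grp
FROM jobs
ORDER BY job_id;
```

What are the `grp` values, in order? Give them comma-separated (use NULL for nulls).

39, -33, 2, 54, -6, -15, -39, -20, 57

job_id=40: ELSE → 39
job_id=41: runtime_s >= 6166 OR queue <> 'debug' → -33
job_id=42: runtime_s >= 2294 AND state = 'queued' → 2
job_id=43: ELSE → 54
job_id=44: runtime_s >= 6166 OR queue <> 'debug' → -6
job_id=45: runtime_s >= 6166 OR queue <> 'debug' → -15
job_id=46: runtime_s >= 6166 OR queue <> 'debug' → -39
job_id=47: runtime_s >= 6166 OR queue <> 'debug' → -20
job_id=48: ELSE → 57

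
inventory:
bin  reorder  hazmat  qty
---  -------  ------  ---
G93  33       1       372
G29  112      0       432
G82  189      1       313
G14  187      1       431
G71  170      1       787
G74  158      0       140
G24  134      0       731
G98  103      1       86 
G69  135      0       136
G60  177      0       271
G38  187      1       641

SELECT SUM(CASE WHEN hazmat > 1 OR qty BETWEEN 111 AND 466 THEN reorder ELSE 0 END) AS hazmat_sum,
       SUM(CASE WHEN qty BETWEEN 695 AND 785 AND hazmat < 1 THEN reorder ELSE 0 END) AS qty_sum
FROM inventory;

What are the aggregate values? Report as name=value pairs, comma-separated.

[hazmat_sum: hazmat > 1 OR qty BETWEEN 111 AND 466]
bin=G93: ✓ → 33
bin=G29: ✓ → 112
bin=G82: ✓ → 189
bin=G14: ✓ → 187
bin=G71: ✗
bin=G74: ✓ → 158
bin=G24: ✗
bin=G98: ✗
bin=G69: ✓ → 135
bin=G60: ✓ → 177
bin=G38: ✗
hazmat_sum = 33 + 112 + 189 + 187 + 158 + 135 + 177 = 991
—
[qty_sum: qty BETWEEN 695 AND 785 AND hazmat < 1]
bin=G93: ✗
bin=G29: ✗
bin=G82: ✗
bin=G14: ✗
bin=G71: ✗
bin=G74: ✗
bin=G24: ✓ → 134
bin=G98: ✗
bin=G69: ✗
bin=G60: ✗
bin=G38: ✗
qty_sum = 134

hazmat_sum=991, qty_sum=134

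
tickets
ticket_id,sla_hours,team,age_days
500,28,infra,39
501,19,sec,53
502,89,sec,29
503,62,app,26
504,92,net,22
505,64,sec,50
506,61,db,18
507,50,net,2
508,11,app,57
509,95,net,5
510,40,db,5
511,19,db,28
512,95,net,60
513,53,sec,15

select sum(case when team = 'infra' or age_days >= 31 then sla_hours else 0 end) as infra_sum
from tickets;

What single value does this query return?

217

ticket_id=500: ✓ → 28
ticket_id=501: ✓ → 19
ticket_id=502: ✗
ticket_id=503: ✗
ticket_id=504: ✗
ticket_id=505: ✓ → 64
ticket_id=506: ✗
ticket_id=507: ✗
ticket_id=508: ✓ → 11
ticket_id=509: ✗
ticket_id=510: ✗
ticket_id=511: ✗
ticket_id=512: ✓ → 95
ticket_id=513: ✗
infra_sum = 28 + 19 + 64 + 11 + 95 = 217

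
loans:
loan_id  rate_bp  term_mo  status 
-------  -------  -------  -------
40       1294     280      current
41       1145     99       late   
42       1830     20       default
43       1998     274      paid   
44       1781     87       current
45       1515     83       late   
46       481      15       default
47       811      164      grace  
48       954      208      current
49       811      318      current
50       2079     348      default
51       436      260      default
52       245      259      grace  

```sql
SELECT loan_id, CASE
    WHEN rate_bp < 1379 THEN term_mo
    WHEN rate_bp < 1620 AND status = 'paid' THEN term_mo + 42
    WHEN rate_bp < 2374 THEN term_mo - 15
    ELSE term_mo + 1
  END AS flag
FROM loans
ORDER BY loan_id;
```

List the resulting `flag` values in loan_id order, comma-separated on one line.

280, 99, 5, 259, 72, 68, 15, 164, 208, 318, 333, 260, 259

loan_id=40: rate_bp < 1379 → 280
loan_id=41: rate_bp < 1379 → 99
loan_id=42: rate_bp < 2374 → 5
loan_id=43: rate_bp < 2374 → 259
loan_id=44: rate_bp < 2374 → 72
loan_id=45: rate_bp < 2374 → 68
loan_id=46: rate_bp < 1379 → 15
loan_id=47: rate_bp < 1379 → 164
loan_id=48: rate_bp < 1379 → 208
loan_id=49: rate_bp < 1379 → 318
loan_id=50: rate_bp < 2374 → 333
loan_id=51: rate_bp < 1379 → 260
loan_id=52: rate_bp < 1379 → 259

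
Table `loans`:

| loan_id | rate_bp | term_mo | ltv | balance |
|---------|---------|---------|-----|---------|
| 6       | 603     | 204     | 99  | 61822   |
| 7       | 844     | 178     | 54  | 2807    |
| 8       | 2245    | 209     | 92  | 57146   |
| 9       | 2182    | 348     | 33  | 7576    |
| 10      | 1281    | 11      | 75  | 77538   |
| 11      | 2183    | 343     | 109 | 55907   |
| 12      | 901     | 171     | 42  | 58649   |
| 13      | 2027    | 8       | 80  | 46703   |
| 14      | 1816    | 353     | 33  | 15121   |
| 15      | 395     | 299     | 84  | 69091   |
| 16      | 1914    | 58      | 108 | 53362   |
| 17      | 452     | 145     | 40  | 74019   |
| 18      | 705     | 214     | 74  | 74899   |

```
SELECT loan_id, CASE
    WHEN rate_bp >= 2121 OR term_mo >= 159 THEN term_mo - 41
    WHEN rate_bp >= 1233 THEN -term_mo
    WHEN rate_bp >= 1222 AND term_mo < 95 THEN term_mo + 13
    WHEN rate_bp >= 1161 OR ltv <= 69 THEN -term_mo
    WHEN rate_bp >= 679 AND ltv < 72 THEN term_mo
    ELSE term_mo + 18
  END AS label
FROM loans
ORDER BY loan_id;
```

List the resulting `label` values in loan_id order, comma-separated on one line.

163, 137, 168, 307, -11, 302, 130, -8, 312, 258, -58, -145, 173

loan_id=6: rate_bp >= 2121 OR term_mo >= 159 → 163
loan_id=7: rate_bp >= 2121 OR term_mo >= 159 → 137
loan_id=8: rate_bp >= 2121 OR term_mo >= 159 → 168
loan_id=9: rate_bp >= 2121 OR term_mo >= 159 → 307
loan_id=10: rate_bp >= 1233 → -11
loan_id=11: rate_bp >= 2121 OR term_mo >= 159 → 302
loan_id=12: rate_bp >= 2121 OR term_mo >= 159 → 130
loan_id=13: rate_bp >= 1233 → -8
loan_id=14: rate_bp >= 2121 OR term_mo >= 159 → 312
loan_id=15: rate_bp >= 2121 OR term_mo >= 159 → 258
loan_id=16: rate_bp >= 1233 → -58
loan_id=17: rate_bp >= 1161 OR ltv <= 69 → -145
loan_id=18: rate_bp >= 2121 OR term_mo >= 159 → 173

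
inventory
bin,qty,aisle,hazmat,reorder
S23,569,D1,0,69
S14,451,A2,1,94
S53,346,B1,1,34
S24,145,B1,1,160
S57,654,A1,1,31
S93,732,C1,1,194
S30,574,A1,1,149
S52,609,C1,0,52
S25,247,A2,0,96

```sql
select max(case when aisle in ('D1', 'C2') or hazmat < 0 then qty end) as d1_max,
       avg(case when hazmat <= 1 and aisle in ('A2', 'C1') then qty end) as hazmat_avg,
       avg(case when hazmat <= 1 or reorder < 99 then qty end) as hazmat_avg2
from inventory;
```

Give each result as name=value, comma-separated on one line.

[d1_max: aisle in ('D1', 'C2') or hazmat < 0]
bin=S23: ✓ → 569
bin=S14: ✗
bin=S53: ✗
bin=S24: ✗
bin=S57: ✗
bin=S93: ✗
bin=S30: ✗
bin=S52: ✗
bin=S25: ✗
d1_max = MAX(569) = 569
—
[hazmat_avg: hazmat <= 1 and aisle in ('A2', 'C1')]
bin=S23: ✗
bin=S14: ✓ → 451
bin=S53: ✗
bin=S24: ✗
bin=S57: ✗
bin=S93: ✓ → 732
bin=S30: ✗
bin=S52: ✓ → 609
bin=S25: ✓ → 247
hazmat_avg = (451 + 732 + 609 + 247) / 4 = 509.75
—
[hazmat_avg2: hazmat <= 1 or reorder < 99]
bin=S23: ✓ → 569
bin=S14: ✓ → 451
bin=S53: ✓ → 346
bin=S24: ✓ → 145
bin=S57: ✓ → 654
bin=S93: ✓ → 732
bin=S30: ✓ → 574
bin=S52: ✓ → 609
bin=S25: ✓ → 247
hazmat_avg2 = (569 + 451 + 346 + 145 + 654 + 732 + 574 + 609 + 247) / 9 = 480.7777777778

d1_max=569, hazmat_avg=509.75, hazmat_avg2=480.7777777778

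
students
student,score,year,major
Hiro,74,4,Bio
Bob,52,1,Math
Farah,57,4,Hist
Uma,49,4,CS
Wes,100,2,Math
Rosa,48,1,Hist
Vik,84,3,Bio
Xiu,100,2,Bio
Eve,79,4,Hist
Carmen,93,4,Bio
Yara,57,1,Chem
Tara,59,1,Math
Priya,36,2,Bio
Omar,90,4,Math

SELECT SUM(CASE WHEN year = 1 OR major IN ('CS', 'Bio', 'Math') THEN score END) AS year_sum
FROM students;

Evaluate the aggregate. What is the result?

842

student=Hiro: ✓ → 74
student=Bob: ✓ → 52
student=Farah: ✗
student=Uma: ✓ → 49
student=Wes: ✓ → 100
student=Rosa: ✓ → 48
student=Vik: ✓ → 84
student=Xiu: ✓ → 100
student=Eve: ✗
student=Carmen: ✓ → 93
student=Yara: ✓ → 57
student=Tara: ✓ → 59
student=Priya: ✓ → 36
student=Omar: ✓ → 90
year_sum = 74 + 52 + 49 + 100 + 48 + 84 + 100 + 93 + 57 + 59 + 36 + 90 = 842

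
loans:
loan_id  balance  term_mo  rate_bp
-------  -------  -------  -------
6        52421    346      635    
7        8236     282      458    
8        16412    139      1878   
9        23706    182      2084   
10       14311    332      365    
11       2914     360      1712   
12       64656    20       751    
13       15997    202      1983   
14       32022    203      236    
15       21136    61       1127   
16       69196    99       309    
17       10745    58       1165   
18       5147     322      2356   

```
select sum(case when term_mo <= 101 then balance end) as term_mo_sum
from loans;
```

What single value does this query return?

loan_id=6: ✗
loan_id=7: ✗
loan_id=8: ✗
loan_id=9: ✗
loan_id=10: ✗
loan_id=11: ✗
loan_id=12: ✓ → 64656
loan_id=13: ✗
loan_id=14: ✗
loan_id=15: ✓ → 21136
loan_id=16: ✓ → 69196
loan_id=17: ✓ → 10745
loan_id=18: ✗
term_mo_sum = 64656 + 21136 + 69196 + 10745 = 165733

165733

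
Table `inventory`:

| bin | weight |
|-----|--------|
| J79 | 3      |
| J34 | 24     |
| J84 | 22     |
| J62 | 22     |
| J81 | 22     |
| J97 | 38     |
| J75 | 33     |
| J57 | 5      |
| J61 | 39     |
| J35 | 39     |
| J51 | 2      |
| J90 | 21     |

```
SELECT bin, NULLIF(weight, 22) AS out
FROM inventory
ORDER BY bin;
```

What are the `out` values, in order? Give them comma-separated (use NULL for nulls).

bin=J34: weight=24 vs 22: differ → 24
bin=J35: weight=39 vs 22: differ → 39
bin=J51: weight=2 vs 22: differ → 2
bin=J57: weight=5 vs 22: differ → 5
bin=J61: weight=39 vs 22: differ → 39
bin=J62: weight=22 vs 22: equal → NULL
bin=J75: weight=33 vs 22: differ → 33
bin=J79: weight=3 vs 22: differ → 3
bin=J81: weight=22 vs 22: equal → NULL
bin=J84: weight=22 vs 22: equal → NULL
bin=J90: weight=21 vs 22: differ → 21
bin=J97: weight=38 vs 22: differ → 38

24, 39, 2, 5, 39, NULL, 33, 3, NULL, NULL, 21, 38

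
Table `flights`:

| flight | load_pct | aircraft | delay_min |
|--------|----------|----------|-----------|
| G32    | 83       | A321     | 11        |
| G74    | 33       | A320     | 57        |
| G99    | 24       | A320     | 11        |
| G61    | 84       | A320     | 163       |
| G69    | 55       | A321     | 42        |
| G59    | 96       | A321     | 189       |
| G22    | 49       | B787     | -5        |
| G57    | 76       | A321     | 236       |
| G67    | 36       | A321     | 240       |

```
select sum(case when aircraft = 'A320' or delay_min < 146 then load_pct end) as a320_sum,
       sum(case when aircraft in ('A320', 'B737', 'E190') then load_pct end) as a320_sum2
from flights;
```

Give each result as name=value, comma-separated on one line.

a320_sum=328, a320_sum2=141

[a320_sum: aircraft = 'A320' or delay_min < 146]
flight=G32: ✓ → 83
flight=G74: ✓ → 33
flight=G99: ✓ → 24
flight=G61: ✓ → 84
flight=G69: ✓ → 55
flight=G59: ✗
flight=G22: ✓ → 49
flight=G57: ✗
flight=G67: ✗
a320_sum = 83 + 33 + 24 + 84 + 55 + 49 = 328
—
[a320_sum2: aircraft in ('A320', 'B737', 'E190')]
flight=G32: ✗
flight=G74: ✓ → 33
flight=G99: ✓ → 24
flight=G61: ✓ → 84
flight=G69: ✗
flight=G59: ✗
flight=G22: ✗
flight=G57: ✗
flight=G67: ✗
a320_sum2 = 33 + 24 + 84 = 141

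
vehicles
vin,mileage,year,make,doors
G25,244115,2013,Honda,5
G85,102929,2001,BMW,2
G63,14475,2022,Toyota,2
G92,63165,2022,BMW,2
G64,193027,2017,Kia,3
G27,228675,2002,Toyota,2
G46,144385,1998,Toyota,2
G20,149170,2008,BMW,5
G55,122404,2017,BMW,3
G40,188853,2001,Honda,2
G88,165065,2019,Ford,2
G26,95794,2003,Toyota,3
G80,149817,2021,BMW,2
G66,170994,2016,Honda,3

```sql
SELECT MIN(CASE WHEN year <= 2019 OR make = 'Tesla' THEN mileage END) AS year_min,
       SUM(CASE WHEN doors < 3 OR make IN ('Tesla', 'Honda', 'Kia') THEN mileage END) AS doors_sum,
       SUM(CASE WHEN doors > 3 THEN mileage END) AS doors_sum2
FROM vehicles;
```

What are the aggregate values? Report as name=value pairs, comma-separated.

year_min=95794, doors_sum=1665500, doors_sum2=393285

[year_min: year <= 2019 OR make = 'Tesla']
vin=G25: ✓ → 244115
vin=G85: ✓ → 102929
vin=G63: ✗
vin=G92: ✗
vin=G64: ✓ → 193027
vin=G27: ✓ → 228675
vin=G46: ✓ → 144385
vin=G20: ✓ → 149170
vin=G55: ✓ → 122404
vin=G40: ✓ → 188853
vin=G88: ✓ → 165065
vin=G26: ✓ → 95794
vin=G80: ✗
vin=G66: ✓ → 170994
year_min = MIN(244115, 102929, 193027, 228675, 144385, 149170, 122404, 188853, 165065, 95794, 170994) = 95794
—
[doors_sum: doors < 3 OR make IN ('Tesla', 'Honda', 'Kia')]
vin=G25: ✓ → 244115
vin=G85: ✓ → 102929
vin=G63: ✓ → 14475
vin=G92: ✓ → 63165
vin=G64: ✓ → 193027
vin=G27: ✓ → 228675
vin=G46: ✓ → 144385
vin=G20: ✗
vin=G55: ✗
vin=G40: ✓ → 188853
vin=G88: ✓ → 165065
vin=G26: ✗
vin=G80: ✓ → 149817
vin=G66: ✓ → 170994
doors_sum = 244115 + 102929 + 14475 + 63165 + 193027 + 228675 + 144385 + 188853 + 165065 + 149817 + 170994 = 1665500
—
[doors_sum2: doors > 3]
vin=G25: ✓ → 244115
vin=G85: ✗
vin=G63: ✗
vin=G92: ✗
vin=G64: ✗
vin=G27: ✗
vin=G46: ✗
vin=G20: ✓ → 149170
vin=G55: ✗
vin=G40: ✗
vin=G88: ✗
vin=G26: ✗
vin=G80: ✗
vin=G66: ✗
doors_sum2 = 244115 + 149170 = 393285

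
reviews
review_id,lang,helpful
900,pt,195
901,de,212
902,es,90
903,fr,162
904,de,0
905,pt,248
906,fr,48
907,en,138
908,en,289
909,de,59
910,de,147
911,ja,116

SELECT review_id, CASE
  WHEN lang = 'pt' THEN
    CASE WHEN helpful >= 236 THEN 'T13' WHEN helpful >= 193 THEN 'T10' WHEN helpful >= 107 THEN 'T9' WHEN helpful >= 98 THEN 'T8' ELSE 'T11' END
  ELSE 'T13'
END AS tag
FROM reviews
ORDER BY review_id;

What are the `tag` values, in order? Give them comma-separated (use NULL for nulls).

review_id=900: lang='pt' → inner[helpful >= 193] → T10
review_id=901: lang='de' → outer ELSE → T13
review_id=902: lang='es' → outer ELSE → T13
review_id=903: lang='fr' → outer ELSE → T13
review_id=904: lang='de' → outer ELSE → T13
review_id=905: lang='pt' → inner[helpful >= 236] → T13
review_id=906: lang='fr' → outer ELSE → T13
review_id=907: lang='en' → outer ELSE → T13
review_id=908: lang='en' → outer ELSE → T13
review_id=909: lang='de' → outer ELSE → T13
review_id=910: lang='de' → outer ELSE → T13
review_id=911: lang='ja' → outer ELSE → T13

T10, T13, T13, T13, T13, T13, T13, T13, T13, T13, T13, T13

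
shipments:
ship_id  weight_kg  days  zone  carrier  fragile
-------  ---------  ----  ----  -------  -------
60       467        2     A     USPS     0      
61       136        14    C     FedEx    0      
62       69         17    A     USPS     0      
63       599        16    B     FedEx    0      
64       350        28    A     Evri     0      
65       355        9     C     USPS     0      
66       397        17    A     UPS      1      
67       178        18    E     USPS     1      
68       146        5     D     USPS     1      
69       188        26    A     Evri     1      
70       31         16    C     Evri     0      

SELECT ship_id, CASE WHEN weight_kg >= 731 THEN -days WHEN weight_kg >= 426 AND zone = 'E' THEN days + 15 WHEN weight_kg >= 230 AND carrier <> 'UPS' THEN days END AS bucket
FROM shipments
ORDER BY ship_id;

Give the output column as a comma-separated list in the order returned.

2, NULL, NULL, 16, 28, 9, NULL, NULL, NULL, NULL, NULL

ship_id=60: weight_kg >= 230 AND carrier <> 'UPS' → 2
ship_id=61: (no match → NULL) → NULL
ship_id=62: (no match → NULL) → NULL
ship_id=63: weight_kg >= 230 AND carrier <> 'UPS' → 16
ship_id=64: weight_kg >= 230 AND carrier <> 'UPS' → 28
ship_id=65: weight_kg >= 230 AND carrier <> 'UPS' → 9
ship_id=66: (no match → NULL) → NULL
ship_id=67: (no match → NULL) → NULL
ship_id=68: (no match → NULL) → NULL
ship_id=69: (no match → NULL) → NULL
ship_id=70: (no match → NULL) → NULL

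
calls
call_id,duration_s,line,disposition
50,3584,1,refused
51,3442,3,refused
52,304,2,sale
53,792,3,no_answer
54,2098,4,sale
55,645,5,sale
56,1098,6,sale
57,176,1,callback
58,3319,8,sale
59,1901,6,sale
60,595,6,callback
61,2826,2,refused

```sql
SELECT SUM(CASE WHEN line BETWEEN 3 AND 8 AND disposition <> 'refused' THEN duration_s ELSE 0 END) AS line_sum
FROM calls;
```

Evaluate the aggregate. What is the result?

call_id=50: ✗
call_id=51: ✗
call_id=52: ✗
call_id=53: ✓ → 792
call_id=54: ✓ → 2098
call_id=55: ✓ → 645
call_id=56: ✓ → 1098
call_id=57: ✗
call_id=58: ✓ → 3319
call_id=59: ✓ → 1901
call_id=60: ✓ → 595
call_id=61: ✗
line_sum = 792 + 2098 + 645 + 1098 + 3319 + 1901 + 595 = 10448

10448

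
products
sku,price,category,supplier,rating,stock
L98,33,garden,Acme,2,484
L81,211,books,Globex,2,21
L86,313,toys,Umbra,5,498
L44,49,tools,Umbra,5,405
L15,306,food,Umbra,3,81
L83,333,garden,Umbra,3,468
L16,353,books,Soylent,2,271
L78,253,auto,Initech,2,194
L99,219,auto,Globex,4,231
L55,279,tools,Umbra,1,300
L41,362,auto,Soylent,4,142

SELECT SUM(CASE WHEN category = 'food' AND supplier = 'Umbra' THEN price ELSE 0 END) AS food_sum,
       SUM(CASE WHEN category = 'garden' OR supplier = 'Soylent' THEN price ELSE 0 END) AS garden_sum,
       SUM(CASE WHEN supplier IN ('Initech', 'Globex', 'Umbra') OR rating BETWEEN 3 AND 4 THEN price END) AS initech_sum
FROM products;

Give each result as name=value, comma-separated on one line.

[food_sum: category = 'food' AND supplier = 'Umbra']
sku=L98: ✗
sku=L81: ✗
sku=L86: ✗
sku=L44: ✗
sku=L15: ✓ → 306
sku=L83: ✗
sku=L16: ✗
sku=L78: ✗
sku=L99: ✗
sku=L55: ✗
sku=L41: ✗
food_sum = 306
—
[garden_sum: category = 'garden' OR supplier = 'Soylent']
sku=L98: ✓ → 33
sku=L81: ✗
sku=L86: ✗
sku=L44: ✗
sku=L15: ✗
sku=L83: ✓ → 333
sku=L16: ✓ → 353
sku=L78: ✗
sku=L99: ✗
sku=L55: ✗
sku=L41: ✓ → 362
garden_sum = 33 + 333 + 353 + 362 = 1081
—
[initech_sum: supplier IN ('Initech', 'Globex', 'Umbra') OR rating BETWEEN 3 AND 4]
sku=L98: ✗
sku=L81: ✓ → 211
sku=L86: ✓ → 313
sku=L44: ✓ → 49
sku=L15: ✓ → 306
sku=L83: ✓ → 333
sku=L16: ✗
sku=L78: ✓ → 253
sku=L99: ✓ → 219
sku=L55: ✓ → 279
sku=L41: ✓ → 362
initech_sum = 211 + 313 + 49 + 306 + 333 + 253 + 219 + 279 + 362 = 2325

food_sum=306, garden_sum=1081, initech_sum=2325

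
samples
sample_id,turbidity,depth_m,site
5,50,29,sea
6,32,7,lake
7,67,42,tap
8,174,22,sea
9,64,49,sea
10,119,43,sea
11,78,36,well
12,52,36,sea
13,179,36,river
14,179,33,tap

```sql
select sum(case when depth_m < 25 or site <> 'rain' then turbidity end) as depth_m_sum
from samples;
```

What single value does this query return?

994

sample_id=5: ✓ → 50
sample_id=6: ✓ → 32
sample_id=7: ✓ → 67
sample_id=8: ✓ → 174
sample_id=9: ✓ → 64
sample_id=10: ✓ → 119
sample_id=11: ✓ → 78
sample_id=12: ✓ → 52
sample_id=13: ✓ → 179
sample_id=14: ✓ → 179
depth_m_sum = 50 + 32 + 67 + 174 + 64 + 119 + 78 + 52 + 179 + 179 = 994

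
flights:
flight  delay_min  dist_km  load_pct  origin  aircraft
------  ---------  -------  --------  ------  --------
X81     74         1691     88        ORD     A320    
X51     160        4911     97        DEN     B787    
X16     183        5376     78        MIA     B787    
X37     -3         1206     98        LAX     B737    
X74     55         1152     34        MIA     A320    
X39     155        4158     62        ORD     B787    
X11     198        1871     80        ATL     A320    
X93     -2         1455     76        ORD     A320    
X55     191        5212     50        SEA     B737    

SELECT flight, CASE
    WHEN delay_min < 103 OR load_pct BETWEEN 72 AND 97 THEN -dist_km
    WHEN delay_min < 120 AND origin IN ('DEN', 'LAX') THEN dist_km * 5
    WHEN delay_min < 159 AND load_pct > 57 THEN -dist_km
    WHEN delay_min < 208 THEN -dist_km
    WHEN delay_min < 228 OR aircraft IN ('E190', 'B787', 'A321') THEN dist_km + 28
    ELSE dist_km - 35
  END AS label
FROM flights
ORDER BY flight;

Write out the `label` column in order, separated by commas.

-1871, -5376, -1206, -4158, -4911, -5212, -1152, -1691, -1455

flight=X11: delay_min < 103 OR load_pct BETWEEN 72 AND 97 → -1871
flight=X16: delay_min < 103 OR load_pct BETWEEN 72 AND 97 → -5376
flight=X37: delay_min < 103 OR load_pct BETWEEN 72 AND 97 → -1206
flight=X39: delay_min < 159 AND load_pct > 57 → -4158
flight=X51: delay_min < 103 OR load_pct BETWEEN 72 AND 97 → -4911
flight=X55: delay_min < 208 → -5212
flight=X74: delay_min < 103 OR load_pct BETWEEN 72 AND 97 → -1152
flight=X81: delay_min < 103 OR load_pct BETWEEN 72 AND 97 → -1691
flight=X93: delay_min < 103 OR load_pct BETWEEN 72 AND 97 → -1455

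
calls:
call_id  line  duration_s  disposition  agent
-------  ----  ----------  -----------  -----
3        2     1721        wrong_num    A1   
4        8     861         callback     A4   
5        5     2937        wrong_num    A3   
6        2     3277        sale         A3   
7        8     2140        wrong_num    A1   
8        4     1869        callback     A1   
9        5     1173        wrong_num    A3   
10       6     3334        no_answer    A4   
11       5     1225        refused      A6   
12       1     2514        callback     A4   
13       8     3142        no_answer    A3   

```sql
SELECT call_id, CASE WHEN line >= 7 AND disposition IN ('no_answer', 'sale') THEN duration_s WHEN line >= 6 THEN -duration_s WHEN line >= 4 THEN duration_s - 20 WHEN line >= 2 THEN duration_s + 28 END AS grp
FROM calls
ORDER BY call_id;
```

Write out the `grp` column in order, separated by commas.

1749, -861, 2917, 3305, -2140, 1849, 1153, -3334, 1205, NULL, 3142

call_id=3: line >= 2 → 1749
call_id=4: line >= 6 → -861
call_id=5: line >= 4 → 2917
call_id=6: line >= 2 → 3305
call_id=7: line >= 6 → -2140
call_id=8: line >= 4 → 1849
call_id=9: line >= 4 → 1153
call_id=10: line >= 6 → -3334
call_id=11: line >= 4 → 1205
call_id=12: (no match → NULL) → NULL
call_id=13: line >= 7 AND disposition IN ('no_answer', 'sale') → 3142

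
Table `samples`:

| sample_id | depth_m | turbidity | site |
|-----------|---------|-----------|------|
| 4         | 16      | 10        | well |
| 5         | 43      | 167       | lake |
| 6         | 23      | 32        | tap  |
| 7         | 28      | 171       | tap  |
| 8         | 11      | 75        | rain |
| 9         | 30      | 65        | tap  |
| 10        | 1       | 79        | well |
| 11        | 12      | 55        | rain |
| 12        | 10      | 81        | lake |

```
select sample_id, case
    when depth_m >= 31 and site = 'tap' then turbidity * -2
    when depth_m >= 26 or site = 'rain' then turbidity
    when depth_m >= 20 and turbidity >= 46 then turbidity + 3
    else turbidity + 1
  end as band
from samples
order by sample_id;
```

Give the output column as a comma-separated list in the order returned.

11, 167, 33, 171, 75, 65, 80, 55, 82

sample_id=4: ELSE → 11
sample_id=5: depth_m >= 26 or site = 'rain' → 167
sample_id=6: ELSE → 33
sample_id=7: depth_m >= 26 or site = 'rain' → 171
sample_id=8: depth_m >= 26 or site = 'rain' → 75
sample_id=9: depth_m >= 26 or site = 'rain' → 65
sample_id=10: ELSE → 80
sample_id=11: depth_m >= 26 or site = 'rain' → 55
sample_id=12: ELSE → 82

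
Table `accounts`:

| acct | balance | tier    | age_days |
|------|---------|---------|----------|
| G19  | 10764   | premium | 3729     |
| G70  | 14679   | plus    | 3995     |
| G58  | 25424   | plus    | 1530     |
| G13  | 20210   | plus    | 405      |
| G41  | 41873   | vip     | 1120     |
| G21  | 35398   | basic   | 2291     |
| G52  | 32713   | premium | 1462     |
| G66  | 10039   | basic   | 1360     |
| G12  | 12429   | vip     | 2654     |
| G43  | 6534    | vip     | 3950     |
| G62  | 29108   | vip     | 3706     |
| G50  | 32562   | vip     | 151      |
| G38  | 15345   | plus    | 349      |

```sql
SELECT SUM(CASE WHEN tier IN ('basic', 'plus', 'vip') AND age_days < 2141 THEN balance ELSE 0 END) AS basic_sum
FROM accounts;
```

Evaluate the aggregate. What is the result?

145453

acct=G19: ✗
acct=G70: ✗
acct=G58: ✓ → 25424
acct=G13: ✓ → 20210
acct=G41: ✓ → 41873
acct=G21: ✗
acct=G52: ✗
acct=G66: ✓ → 10039
acct=G12: ✗
acct=G43: ✗
acct=G62: ✗
acct=G50: ✓ → 32562
acct=G38: ✓ → 15345
basic_sum = 25424 + 20210 + 41873 + 10039 + 32562 + 15345 = 145453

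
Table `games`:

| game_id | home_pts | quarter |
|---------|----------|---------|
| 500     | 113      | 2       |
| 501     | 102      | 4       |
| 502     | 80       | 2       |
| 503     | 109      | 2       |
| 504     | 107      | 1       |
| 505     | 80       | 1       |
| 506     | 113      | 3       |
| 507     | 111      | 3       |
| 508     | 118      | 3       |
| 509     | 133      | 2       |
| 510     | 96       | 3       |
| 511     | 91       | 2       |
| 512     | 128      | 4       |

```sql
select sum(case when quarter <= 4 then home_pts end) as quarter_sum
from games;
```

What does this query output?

game_id=500: ✓ → 113
game_id=501: ✓ → 102
game_id=502: ✓ → 80
game_id=503: ✓ → 109
game_id=504: ✓ → 107
game_id=505: ✓ → 80
game_id=506: ✓ → 113
game_id=507: ✓ → 111
game_id=508: ✓ → 118
game_id=509: ✓ → 133
game_id=510: ✓ → 96
game_id=511: ✓ → 91
game_id=512: ✓ → 128
quarter_sum = 113 + 102 + 80 + 109 + 107 + 80 + 113 + 111 + 118 + 133 + 96 + 91 + 128 = 1381

1381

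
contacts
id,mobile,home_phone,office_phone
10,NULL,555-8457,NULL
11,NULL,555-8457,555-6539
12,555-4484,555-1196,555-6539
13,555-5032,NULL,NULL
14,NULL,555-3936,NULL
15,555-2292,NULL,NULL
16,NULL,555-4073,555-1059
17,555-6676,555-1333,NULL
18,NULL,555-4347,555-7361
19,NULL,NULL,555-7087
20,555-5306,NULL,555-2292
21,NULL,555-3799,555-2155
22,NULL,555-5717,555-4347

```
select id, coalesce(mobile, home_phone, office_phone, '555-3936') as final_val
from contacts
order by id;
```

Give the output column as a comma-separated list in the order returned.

555-8457, 555-8457, 555-4484, 555-5032, 555-3936, 555-2292, 555-4073, 555-6676, 555-4347, 555-7087, 555-5306, 555-3799, 555-5717

id=10: mobile=NULL, home_phone=555-8457 → 555-8457
id=11: mobile=NULL, home_phone=555-8457 → 555-8457
id=12: mobile=555-4484 → 555-4484
id=13: mobile=555-5032 → 555-5032
id=14: mobile=NULL, home_phone=555-3936 → 555-3936
id=15: mobile=555-2292 → 555-2292
id=16: mobile=NULL, home_phone=555-4073 → 555-4073
id=17: mobile=555-6676 → 555-6676
id=18: mobile=NULL, home_phone=555-4347 → 555-4347
id=19: mobile=NULL, home_phone=NULL, office_phone=555-7087 → 555-7087
id=20: mobile=555-5306 → 555-5306
id=21: mobile=NULL, home_phone=555-3799 → 555-3799
id=22: mobile=NULL, home_phone=555-5717 → 555-5717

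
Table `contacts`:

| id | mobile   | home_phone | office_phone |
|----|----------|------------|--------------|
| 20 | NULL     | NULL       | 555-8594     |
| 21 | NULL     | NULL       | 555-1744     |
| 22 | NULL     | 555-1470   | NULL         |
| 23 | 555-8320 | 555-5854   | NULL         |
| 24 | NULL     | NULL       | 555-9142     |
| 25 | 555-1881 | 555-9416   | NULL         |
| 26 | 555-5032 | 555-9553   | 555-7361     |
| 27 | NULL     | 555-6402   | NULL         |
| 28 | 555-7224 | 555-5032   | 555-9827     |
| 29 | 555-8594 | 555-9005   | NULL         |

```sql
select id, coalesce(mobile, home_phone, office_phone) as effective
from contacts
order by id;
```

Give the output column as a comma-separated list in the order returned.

555-8594, 555-1744, 555-1470, 555-8320, 555-9142, 555-1881, 555-5032, 555-6402, 555-7224, 555-8594

id=20: mobile=NULL, home_phone=NULL, office_phone=555-8594 → 555-8594
id=21: mobile=NULL, home_phone=NULL, office_phone=555-1744 → 555-1744
id=22: mobile=NULL, home_phone=555-1470 → 555-1470
id=23: mobile=555-8320 → 555-8320
id=24: mobile=NULL, home_phone=NULL, office_phone=555-9142 → 555-9142
id=25: mobile=555-1881 → 555-1881
id=26: mobile=555-5032 → 555-5032
id=27: mobile=NULL, home_phone=555-6402 → 555-6402
id=28: mobile=555-7224 → 555-7224
id=29: mobile=555-8594 → 555-8594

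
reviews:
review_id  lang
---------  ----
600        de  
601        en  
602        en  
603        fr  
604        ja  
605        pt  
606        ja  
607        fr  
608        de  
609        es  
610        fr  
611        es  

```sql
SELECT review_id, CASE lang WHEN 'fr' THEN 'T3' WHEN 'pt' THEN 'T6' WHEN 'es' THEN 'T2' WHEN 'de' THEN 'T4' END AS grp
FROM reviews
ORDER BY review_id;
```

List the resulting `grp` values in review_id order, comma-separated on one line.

T4, NULL, NULL, T3, NULL, T6, NULL, T3, T4, T2, T3, T2

review_id=600: lang='de' → T4
review_id=601: (no match → NULL) → NULL
review_id=602: (no match → NULL) → NULL
review_id=603: lang='fr' → T3
review_id=604: (no match → NULL) → NULL
review_id=605: lang='pt' → T6
review_id=606: (no match → NULL) → NULL
review_id=607: lang='fr' → T3
review_id=608: lang='de' → T4
review_id=609: lang='es' → T2
review_id=610: lang='fr' → T3
review_id=611: lang='es' → T2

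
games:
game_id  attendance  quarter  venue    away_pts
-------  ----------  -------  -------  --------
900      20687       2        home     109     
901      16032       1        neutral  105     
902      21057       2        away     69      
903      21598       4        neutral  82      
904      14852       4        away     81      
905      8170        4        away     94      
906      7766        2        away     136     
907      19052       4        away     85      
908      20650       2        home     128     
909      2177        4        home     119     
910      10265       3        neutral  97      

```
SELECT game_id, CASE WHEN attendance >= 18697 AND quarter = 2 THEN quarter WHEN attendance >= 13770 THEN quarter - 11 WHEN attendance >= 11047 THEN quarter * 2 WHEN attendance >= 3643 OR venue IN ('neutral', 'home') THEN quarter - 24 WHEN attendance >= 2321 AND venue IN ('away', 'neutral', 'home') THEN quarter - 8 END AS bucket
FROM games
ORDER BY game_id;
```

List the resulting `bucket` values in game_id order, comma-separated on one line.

2, -10, 2, -7, -7, -20, -22, -7, 2, -20, -21

game_id=900: attendance >= 18697 AND quarter = 2 → 2
game_id=901: attendance >= 13770 → -10
game_id=902: attendance >= 18697 AND quarter = 2 → 2
game_id=903: attendance >= 13770 → -7
game_id=904: attendance >= 13770 → -7
game_id=905: attendance >= 3643 OR venue IN ('neutral', 'home') → -20
game_id=906: attendance >= 3643 OR venue IN ('neutral', 'home') → -22
game_id=907: attendance >= 13770 → -7
game_id=908: attendance >= 18697 AND quarter = 2 → 2
game_id=909: attendance >= 3643 OR venue IN ('neutral', 'home') → -20
game_id=910: attendance >= 3643 OR venue IN ('neutral', 'home') → -21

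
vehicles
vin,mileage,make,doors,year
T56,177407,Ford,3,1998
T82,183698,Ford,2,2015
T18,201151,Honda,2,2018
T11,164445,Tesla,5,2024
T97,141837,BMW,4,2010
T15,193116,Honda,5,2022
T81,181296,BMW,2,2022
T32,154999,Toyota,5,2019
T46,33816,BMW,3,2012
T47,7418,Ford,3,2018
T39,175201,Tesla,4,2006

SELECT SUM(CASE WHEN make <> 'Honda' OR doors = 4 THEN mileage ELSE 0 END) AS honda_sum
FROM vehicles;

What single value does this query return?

vin=T56: ✓ → 177407
vin=T82: ✓ → 183698
vin=T18: ✗
vin=T11: ✓ → 164445
vin=T97: ✓ → 141837
vin=T15: ✗
vin=T81: ✓ → 181296
vin=T32: ✓ → 154999
vin=T46: ✓ → 33816
vin=T47: ✓ → 7418
vin=T39: ✓ → 175201
honda_sum = 177407 + 183698 + 164445 + 141837 + 181296 + 154999 + 33816 + 7418 + 175201 = 1220117

1220117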